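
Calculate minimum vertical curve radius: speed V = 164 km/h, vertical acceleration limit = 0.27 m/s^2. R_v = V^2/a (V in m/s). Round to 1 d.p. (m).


Convert speed: V = 164 / 3.6 = 45.5556 m/s
V^2 = 2075.3086 m^2/s^2
R_v = 2075.3086 / 0.27
R_v = 7686.3 m

7686.3


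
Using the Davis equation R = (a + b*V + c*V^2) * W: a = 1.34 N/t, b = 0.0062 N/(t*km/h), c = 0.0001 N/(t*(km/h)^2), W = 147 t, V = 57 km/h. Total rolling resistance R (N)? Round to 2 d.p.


b*V = 0.0062 * 57 = 0.3534
c*V^2 = 0.0001 * 3249 = 0.3249
R_per_t = 1.34 + 0.3534 + 0.3249 = 2.0183 N/t
R_total = 2.0183 * 147 = 296.69 N

296.69


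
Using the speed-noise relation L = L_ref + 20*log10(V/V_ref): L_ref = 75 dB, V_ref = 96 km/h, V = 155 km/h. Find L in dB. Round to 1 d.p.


V/V_ref = 155 / 96 = 1.614583
log10(1.614583) = 0.20806
20 * 0.20806 = 4.1612
L = 75 + 4.1612 = 79.2 dB

79.2


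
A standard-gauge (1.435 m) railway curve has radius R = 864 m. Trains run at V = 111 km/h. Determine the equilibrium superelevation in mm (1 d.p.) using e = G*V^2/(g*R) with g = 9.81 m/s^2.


Convert speed: V = 111 / 3.6 = 30.8333 m/s
Apply formula: e = 1.435 * 30.8333^2 / (9.81 * 864)
e = 1.435 * 950.6944 / 8475.84
e = 0.160957 m = 161.0 mm

161.0


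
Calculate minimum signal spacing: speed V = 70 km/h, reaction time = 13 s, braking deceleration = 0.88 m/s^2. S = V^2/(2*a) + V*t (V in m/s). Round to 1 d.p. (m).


V = 70 / 3.6 = 19.4444 m/s
Braking distance = 19.4444^2 / (2*0.88) = 214.8218 m
Sighting distance = 19.4444 * 13 = 252.7778 m
S = 214.8218 + 252.7778 = 467.6 m

467.6


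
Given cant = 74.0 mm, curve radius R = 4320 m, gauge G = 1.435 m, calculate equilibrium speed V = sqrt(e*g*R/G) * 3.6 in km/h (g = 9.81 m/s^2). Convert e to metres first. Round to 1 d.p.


Convert cant: e = 74.0 mm = 0.0740 m
V_ms = sqrt(0.0740 * 9.81 * 4320 / 1.435)
V_ms = sqrt(2185.408223) = 46.7483 m/s
V = 46.7483 * 3.6 = 168.3 km/h

168.3


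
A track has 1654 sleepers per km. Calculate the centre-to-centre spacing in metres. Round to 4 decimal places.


Spacing = 1000 m / number of sleepers
Spacing = 1000 / 1654
Spacing = 0.6046 m

0.6046


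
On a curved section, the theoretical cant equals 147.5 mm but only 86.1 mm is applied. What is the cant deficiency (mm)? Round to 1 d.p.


Cant deficiency = equilibrium cant - actual cant
CD = 147.5 - 86.1
CD = 61.4 mm

61.4


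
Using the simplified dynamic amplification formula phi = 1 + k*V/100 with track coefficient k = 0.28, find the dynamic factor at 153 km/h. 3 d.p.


phi = 1 + k * V / 100
phi = 1 + 0.28 * 153 / 100
phi = 1 + 0.4284
phi = 1.428

1.428


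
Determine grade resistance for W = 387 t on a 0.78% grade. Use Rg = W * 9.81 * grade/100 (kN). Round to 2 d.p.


Rg = W * 9.81 * grade / 100
Rg = 387 * 9.81 * 0.78 / 100
Rg = 3796.47 * 0.0078
Rg = 29.61 kN

29.61


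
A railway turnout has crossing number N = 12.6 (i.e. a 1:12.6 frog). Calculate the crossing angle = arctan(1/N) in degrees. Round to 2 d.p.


1/N = 1/12.6 = 0.079365
angle = arctan(0.079365) = 0.079199 rad
angle = 0.079199 * 180/pi = 4.54 degrees

4.54


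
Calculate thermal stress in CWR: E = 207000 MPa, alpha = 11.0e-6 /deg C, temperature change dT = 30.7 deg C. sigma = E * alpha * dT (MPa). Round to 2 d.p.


sigma = E * alpha * dT
sigma = 207000 * 11.0e-6 * 30.7
sigma = 2.277 * 30.7
sigma = 69.90 MPa

69.90


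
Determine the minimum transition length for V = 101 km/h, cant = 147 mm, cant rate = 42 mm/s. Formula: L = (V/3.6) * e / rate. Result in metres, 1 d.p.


Convert speed: V = 101 / 3.6 = 28.0556 m/s
L = 28.0556 * 147 / 42
L = 4124.1667 / 42
L = 98.2 m

98.2


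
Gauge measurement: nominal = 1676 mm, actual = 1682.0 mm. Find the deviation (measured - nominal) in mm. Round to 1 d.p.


Deviation = measured - nominal
Deviation = 1682.0 - 1676
Deviation = 6.0 mm

6.0


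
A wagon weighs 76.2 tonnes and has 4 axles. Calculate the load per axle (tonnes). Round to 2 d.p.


Load per axle = total weight / number of axles
Load = 76.2 / 4
Load = 19.05 tonnes

19.05


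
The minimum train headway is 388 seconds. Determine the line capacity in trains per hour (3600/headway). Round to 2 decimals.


Capacity = 3600 / headway
Capacity = 3600 / 388
Capacity = 9.28 trains/hour

9.28


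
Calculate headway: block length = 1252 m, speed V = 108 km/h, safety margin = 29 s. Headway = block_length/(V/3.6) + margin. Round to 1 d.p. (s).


V = 108 / 3.6 = 30.0 m/s
Block traversal time = 1252 / 30.0 = 41.7333 s
Headway = 41.7333 + 29
Headway = 70.7 s

70.7


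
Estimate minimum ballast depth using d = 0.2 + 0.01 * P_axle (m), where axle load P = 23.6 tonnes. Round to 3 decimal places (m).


d = 0.2 + 0.01 * 23.6
d = 0.2 + 0.236
d = 0.436 m

0.436


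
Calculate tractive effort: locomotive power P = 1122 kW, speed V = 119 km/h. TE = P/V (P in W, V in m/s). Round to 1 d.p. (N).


Convert: P = 1122 kW = 1122000 W
V = 119 / 3.6 = 33.0556 m/s
TE = 1122000 / 33.0556
TE = 33942.9 N

33942.9


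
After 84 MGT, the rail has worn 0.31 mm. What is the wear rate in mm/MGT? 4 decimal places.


Wear rate = total wear / cumulative tonnage
Rate = 0.31 / 84
Rate = 0.0037 mm/MGT

0.0037


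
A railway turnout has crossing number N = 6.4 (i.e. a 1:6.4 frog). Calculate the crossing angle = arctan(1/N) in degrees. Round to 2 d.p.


1/N = 1/6.4 = 0.15625
angle = arctan(0.15625) = 0.154997 rad
angle = 0.154997 * 180/pi = 8.88 degrees

8.88


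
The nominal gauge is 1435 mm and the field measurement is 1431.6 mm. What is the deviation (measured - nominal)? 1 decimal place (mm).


Deviation = measured - nominal
Deviation = 1431.6 - 1435
Deviation = -3.4 mm

-3.4


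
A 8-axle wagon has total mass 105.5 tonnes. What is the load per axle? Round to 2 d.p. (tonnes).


Load per axle = total weight / number of axles
Load = 105.5 / 8
Load = 13.19 tonnes

13.19


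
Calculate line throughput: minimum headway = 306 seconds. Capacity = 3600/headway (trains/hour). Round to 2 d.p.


Capacity = 3600 / headway
Capacity = 3600 / 306
Capacity = 11.76 trains/hour

11.76


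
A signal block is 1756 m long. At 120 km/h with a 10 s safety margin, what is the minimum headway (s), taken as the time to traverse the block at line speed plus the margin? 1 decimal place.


V = 120 / 3.6 = 33.3333 m/s
Block traversal time = 1756 / 33.3333 = 52.68 s
Headway = 52.68 + 10
Headway = 62.7 s

62.7


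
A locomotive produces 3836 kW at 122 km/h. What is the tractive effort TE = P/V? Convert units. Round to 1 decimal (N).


Convert: P = 3836 kW = 3836000 W
V = 122 / 3.6 = 33.8889 m/s
TE = 3836000 / 33.8889
TE = 113193.4 N

113193.4


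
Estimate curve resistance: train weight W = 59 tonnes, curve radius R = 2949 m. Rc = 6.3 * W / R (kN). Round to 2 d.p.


Rc = 6.3 * W / R
Rc = 6.3 * 59 / 2949
Rc = 371.7 / 2949
Rc = 0.13 kN

0.13


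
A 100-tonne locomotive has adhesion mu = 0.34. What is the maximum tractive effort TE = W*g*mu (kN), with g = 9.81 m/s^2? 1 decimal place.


TE_max = W * g * mu
TE_max = 100 * 9.81 * 0.34
TE_max = 981.0 * 0.34
TE_max = 333.5 kN

333.5


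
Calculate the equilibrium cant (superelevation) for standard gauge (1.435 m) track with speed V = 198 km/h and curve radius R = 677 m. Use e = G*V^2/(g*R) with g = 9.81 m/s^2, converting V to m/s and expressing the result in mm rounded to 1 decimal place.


Convert speed: V = 198 / 3.6 = 55.0 m/s
Apply formula: e = 1.435 * 55.0^2 / (9.81 * 677)
e = 1.435 * 3025.0 / 6641.37
e = 0.653611 m = 653.6 mm

653.6


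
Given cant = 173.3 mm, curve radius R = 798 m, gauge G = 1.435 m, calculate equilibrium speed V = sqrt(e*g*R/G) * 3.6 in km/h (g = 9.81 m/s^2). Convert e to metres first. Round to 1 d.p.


Convert cant: e = 173.3 mm = 0.1733 m
V_ms = sqrt(0.1733 * 9.81 * 798 / 1.435)
V_ms = sqrt(945.406449) = 30.7475 m/s
V = 30.7475 * 3.6 = 110.7 km/h

110.7


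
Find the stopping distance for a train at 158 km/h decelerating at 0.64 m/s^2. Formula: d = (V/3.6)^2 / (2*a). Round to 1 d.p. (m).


Convert speed: V = 158 / 3.6 = 43.8889 m/s
V^2 = 1926.2346
d = 1926.2346 / (2 * 0.64)
d = 1926.2346 / 1.28
d = 1504.9 m

1504.9


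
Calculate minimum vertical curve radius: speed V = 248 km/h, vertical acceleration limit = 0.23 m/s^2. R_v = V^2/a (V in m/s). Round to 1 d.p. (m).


Convert speed: V = 248 / 3.6 = 68.8889 m/s
V^2 = 4745.679 m^2/s^2
R_v = 4745.679 / 0.23
R_v = 20633.4 m

20633.4


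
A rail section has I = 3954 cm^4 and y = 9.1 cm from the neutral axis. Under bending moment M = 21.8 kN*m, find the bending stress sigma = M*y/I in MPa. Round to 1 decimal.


Convert units:
M = 21.8 kN*m = 21800000 N*mm
y = 9.1 cm = 91 mm
I = 3954 cm^4 = 39540000 mm^4
sigma = 21800000 * 91 / 39540000
sigma = 50.2 MPa

50.2


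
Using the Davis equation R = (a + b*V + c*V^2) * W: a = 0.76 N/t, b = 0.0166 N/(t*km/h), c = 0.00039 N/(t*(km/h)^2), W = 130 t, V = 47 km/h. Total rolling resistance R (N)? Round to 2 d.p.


b*V = 0.0166 * 47 = 0.7802
c*V^2 = 0.00039 * 2209 = 0.86151
R_per_t = 0.76 + 0.7802 + 0.86151 = 2.40171 N/t
R_total = 2.40171 * 130 = 312.22 N

312.22


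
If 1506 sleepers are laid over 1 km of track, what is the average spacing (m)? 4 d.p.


Spacing = 1000 m / number of sleepers
Spacing = 1000 / 1506
Spacing = 0.6640 m

0.6640


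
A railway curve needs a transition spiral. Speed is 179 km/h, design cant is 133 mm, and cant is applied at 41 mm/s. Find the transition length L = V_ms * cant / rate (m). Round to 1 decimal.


Convert speed: V = 179 / 3.6 = 49.7222 m/s
L = 49.7222 * 133 / 41
L = 6613.0556 / 41
L = 161.3 m

161.3


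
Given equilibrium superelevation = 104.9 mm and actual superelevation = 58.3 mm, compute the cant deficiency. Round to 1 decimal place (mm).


Cant deficiency = equilibrium cant - actual cant
CD = 104.9 - 58.3
CD = 46.6 mm

46.6


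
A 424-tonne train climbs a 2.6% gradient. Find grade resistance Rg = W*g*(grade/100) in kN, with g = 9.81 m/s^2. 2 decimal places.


Rg = W * 9.81 * grade / 100
Rg = 424 * 9.81 * 2.6 / 100
Rg = 4159.44 * 0.026
Rg = 108.15 kN

108.15


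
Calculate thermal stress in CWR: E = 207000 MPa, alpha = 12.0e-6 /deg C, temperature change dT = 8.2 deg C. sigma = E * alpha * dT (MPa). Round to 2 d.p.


sigma = E * alpha * dT
sigma = 207000 * 12.0e-6 * 8.2
sigma = 2.484 * 8.2
sigma = 20.37 MPa

20.37


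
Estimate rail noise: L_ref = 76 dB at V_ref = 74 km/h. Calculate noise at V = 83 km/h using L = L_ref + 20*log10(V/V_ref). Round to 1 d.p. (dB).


V/V_ref = 83 / 74 = 1.121622
log10(1.121622) = 0.049846
20 * 0.049846 = 0.9969
L = 76 + 0.9969 = 77.0 dB

77.0


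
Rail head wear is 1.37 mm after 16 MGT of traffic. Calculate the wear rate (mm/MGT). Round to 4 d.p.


Wear rate = total wear / cumulative tonnage
Rate = 1.37 / 16
Rate = 0.0856 mm/MGT

0.0856


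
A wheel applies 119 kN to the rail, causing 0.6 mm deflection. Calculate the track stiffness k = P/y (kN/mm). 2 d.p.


Track stiffness k = P / y
k = 119 / 0.6
k = 198.33 kN/mm

198.33


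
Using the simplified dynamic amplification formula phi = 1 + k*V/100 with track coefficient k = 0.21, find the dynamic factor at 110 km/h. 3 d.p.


phi = 1 + k * V / 100
phi = 1 + 0.21 * 110 / 100
phi = 1 + 0.231
phi = 1.231

1.231


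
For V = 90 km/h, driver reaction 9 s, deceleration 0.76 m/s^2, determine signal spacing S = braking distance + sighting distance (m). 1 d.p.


V = 90 / 3.6 = 25.0 m/s
Braking distance = 25.0^2 / (2*0.76) = 411.1842 m
Sighting distance = 25.0 * 9 = 225.0 m
S = 411.1842 + 225.0 = 636.2 m

636.2


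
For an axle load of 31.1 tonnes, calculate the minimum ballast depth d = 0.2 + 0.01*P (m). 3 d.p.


d = 0.2 + 0.01 * 31.1
d = 0.2 + 0.311
d = 0.511 m

0.511


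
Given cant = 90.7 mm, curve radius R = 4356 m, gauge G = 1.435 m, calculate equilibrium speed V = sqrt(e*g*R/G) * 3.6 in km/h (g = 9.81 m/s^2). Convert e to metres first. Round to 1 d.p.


Convert cant: e = 90.7 mm = 0.0907 m
V_ms = sqrt(0.0907 * 9.81 * 4356 / 1.435)
V_ms = sqrt(2700.923381) = 51.9704 m/s
V = 51.9704 * 3.6 = 187.1 km/h

187.1


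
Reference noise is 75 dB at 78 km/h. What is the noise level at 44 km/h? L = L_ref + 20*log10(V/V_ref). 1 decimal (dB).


V/V_ref = 44 / 78 = 0.564103
log10(0.564103) = -0.248642
20 * -0.248642 = -4.9728
L = 75 + -4.9728 = 70.0 dB

70.0


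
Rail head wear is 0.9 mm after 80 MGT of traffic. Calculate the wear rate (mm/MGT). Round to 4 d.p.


Wear rate = total wear / cumulative tonnage
Rate = 0.9 / 80
Rate = 0.0113 mm/MGT

0.0113


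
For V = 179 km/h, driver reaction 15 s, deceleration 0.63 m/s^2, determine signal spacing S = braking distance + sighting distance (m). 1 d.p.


V = 179 / 3.6 = 49.7222 m/s
Braking distance = 49.7222^2 / (2*0.63) = 1962.1424 m
Sighting distance = 49.7222 * 15 = 745.8333 m
S = 1962.1424 + 745.8333 = 2708.0 m

2708.0


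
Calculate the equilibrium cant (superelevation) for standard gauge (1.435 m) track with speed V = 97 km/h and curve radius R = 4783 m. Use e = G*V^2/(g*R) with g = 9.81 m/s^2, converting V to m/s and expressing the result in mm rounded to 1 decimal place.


Convert speed: V = 97 / 3.6 = 26.9444 m/s
Apply formula: e = 1.435 * 26.9444^2 / (9.81 * 4783)
e = 1.435 * 726.0031 / 46921.23
e = 0.022203 m = 22.2 mm

22.2


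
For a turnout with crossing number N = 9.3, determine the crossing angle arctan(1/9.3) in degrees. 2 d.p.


1/N = 1/9.3 = 0.107527
angle = arctan(0.107527) = 0.107115 rad
angle = 0.107115 * 180/pi = 6.14 degrees

6.14


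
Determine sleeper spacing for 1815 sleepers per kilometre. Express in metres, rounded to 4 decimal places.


Spacing = 1000 m / number of sleepers
Spacing = 1000 / 1815
Spacing = 0.5510 m

0.5510


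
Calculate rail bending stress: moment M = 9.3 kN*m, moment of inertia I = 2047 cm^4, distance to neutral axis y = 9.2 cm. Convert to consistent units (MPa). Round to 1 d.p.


Convert units:
M = 9.3 kN*m = 9300000 N*mm
y = 9.2 cm = 92 mm
I = 2047 cm^4 = 20470000 mm^4
sigma = 9300000 * 92 / 20470000
sigma = 41.8 MPa

41.8


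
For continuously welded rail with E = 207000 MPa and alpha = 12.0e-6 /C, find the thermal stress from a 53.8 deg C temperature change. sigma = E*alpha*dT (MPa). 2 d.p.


sigma = E * alpha * dT
sigma = 207000 * 12.0e-6 * 53.8
sigma = 2.484 * 53.8
sigma = 133.64 MPa

133.64


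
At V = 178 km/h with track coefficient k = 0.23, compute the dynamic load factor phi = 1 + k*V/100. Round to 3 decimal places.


phi = 1 + k * V / 100
phi = 1 + 0.23 * 178 / 100
phi = 1 + 0.4094
phi = 1.409

1.409


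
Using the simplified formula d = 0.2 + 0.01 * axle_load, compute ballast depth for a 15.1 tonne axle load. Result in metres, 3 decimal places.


d = 0.2 + 0.01 * 15.1
d = 0.2 + 0.151
d = 0.351 m

0.351


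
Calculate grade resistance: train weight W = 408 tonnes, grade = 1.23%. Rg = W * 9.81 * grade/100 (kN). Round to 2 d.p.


Rg = W * 9.81 * grade / 100
Rg = 408 * 9.81 * 1.23 / 100
Rg = 4002.48 * 0.0123
Rg = 49.23 kN

49.23


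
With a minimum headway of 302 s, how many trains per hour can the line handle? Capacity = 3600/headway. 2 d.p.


Capacity = 3600 / headway
Capacity = 3600 / 302
Capacity = 11.92 trains/hour

11.92


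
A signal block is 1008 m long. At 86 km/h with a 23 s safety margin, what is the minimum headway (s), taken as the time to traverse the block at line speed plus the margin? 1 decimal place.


V = 86 / 3.6 = 23.8889 m/s
Block traversal time = 1008 / 23.8889 = 42.1953 s
Headway = 42.1953 + 23
Headway = 65.2 s

65.2


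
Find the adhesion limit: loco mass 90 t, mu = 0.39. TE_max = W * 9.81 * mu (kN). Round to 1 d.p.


TE_max = W * g * mu
TE_max = 90 * 9.81 * 0.39
TE_max = 882.9 * 0.39
TE_max = 344.3 kN

344.3


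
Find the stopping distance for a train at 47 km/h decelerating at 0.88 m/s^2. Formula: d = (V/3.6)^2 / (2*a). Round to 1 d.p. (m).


Convert speed: V = 47 / 3.6 = 13.0556 m/s
V^2 = 170.4475
d = 170.4475 / (2 * 0.88)
d = 170.4475 / 1.76
d = 96.8 m

96.8


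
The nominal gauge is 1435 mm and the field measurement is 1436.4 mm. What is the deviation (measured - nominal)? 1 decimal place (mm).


Deviation = measured - nominal
Deviation = 1436.4 - 1435
Deviation = 1.4 mm

1.4


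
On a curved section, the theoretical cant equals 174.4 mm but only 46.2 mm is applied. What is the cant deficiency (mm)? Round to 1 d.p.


Cant deficiency = equilibrium cant - actual cant
CD = 174.4 - 46.2
CD = 128.2 mm

128.2


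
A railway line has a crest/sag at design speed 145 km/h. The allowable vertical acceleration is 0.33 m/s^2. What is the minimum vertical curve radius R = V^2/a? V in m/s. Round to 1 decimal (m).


Convert speed: V = 145 / 3.6 = 40.2778 m/s
V^2 = 1622.2994 m^2/s^2
R_v = 1622.2994 / 0.33
R_v = 4916.1 m

4916.1


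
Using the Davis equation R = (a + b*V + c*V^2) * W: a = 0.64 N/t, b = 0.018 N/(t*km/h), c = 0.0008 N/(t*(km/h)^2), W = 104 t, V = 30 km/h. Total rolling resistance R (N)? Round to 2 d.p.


b*V = 0.018 * 30 = 0.54
c*V^2 = 0.0008 * 900 = 0.72
R_per_t = 0.64 + 0.54 + 0.72 = 1.9 N/t
R_total = 1.9 * 104 = 197.60 N

197.60


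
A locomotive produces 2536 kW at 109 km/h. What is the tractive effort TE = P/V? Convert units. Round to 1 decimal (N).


Convert: P = 2536 kW = 2536000 W
V = 109 / 3.6 = 30.2778 m/s
TE = 2536000 / 30.2778
TE = 83757.8 N

83757.8


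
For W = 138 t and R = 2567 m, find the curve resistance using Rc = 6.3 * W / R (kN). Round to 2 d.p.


Rc = 6.3 * W / R
Rc = 6.3 * 138 / 2567
Rc = 869.4 / 2567
Rc = 0.34 kN

0.34


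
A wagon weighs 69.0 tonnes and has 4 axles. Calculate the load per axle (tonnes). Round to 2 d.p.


Load per axle = total weight / number of axles
Load = 69.0 / 4
Load = 17.25 tonnes

17.25


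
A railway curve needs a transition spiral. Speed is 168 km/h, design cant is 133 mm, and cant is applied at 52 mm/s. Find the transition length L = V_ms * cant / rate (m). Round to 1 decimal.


Convert speed: V = 168 / 3.6 = 46.6667 m/s
L = 46.6667 * 133 / 52
L = 6206.6667 / 52
L = 119.4 m

119.4


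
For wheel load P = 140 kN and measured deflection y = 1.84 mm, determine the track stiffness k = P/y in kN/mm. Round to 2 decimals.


Track stiffness k = P / y
k = 140 / 1.84
k = 76.09 kN/mm

76.09


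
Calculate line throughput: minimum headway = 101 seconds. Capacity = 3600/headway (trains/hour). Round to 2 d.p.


Capacity = 3600 / headway
Capacity = 3600 / 101
Capacity = 35.64 trains/hour

35.64


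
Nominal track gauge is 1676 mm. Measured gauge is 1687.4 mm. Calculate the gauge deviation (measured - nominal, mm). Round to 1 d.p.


Deviation = measured - nominal
Deviation = 1687.4 - 1676
Deviation = 11.4 mm

11.4


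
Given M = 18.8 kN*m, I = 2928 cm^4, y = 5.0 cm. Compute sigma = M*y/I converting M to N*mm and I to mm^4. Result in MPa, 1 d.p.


Convert units:
M = 18.8 kN*m = 18800000 N*mm
y = 5.0 cm = 50 mm
I = 2928 cm^4 = 29280000 mm^4
sigma = 18800000 * 50 / 29280000
sigma = 32.1 MPa

32.1


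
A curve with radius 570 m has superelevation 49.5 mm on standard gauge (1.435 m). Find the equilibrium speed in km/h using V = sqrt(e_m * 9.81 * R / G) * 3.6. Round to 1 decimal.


Convert cant: e = 49.5 mm = 0.0495 m
V_ms = sqrt(0.0495 * 9.81 * 570 / 1.435)
V_ms = sqrt(192.884425) = 13.8883 m/s
V = 13.8883 * 3.6 = 50.0 km/h

50.0


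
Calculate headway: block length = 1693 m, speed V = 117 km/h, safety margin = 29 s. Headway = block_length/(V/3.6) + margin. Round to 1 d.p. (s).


V = 117 / 3.6 = 32.5 m/s
Block traversal time = 1693 / 32.5 = 52.0923 s
Headway = 52.0923 + 29
Headway = 81.1 s

81.1


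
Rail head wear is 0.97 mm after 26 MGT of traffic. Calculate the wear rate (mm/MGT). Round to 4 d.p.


Wear rate = total wear / cumulative tonnage
Rate = 0.97 / 26
Rate = 0.0373 mm/MGT

0.0373


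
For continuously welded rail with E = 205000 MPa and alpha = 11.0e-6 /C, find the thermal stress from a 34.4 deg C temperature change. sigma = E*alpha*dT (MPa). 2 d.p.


sigma = E * alpha * dT
sigma = 205000 * 11.0e-6 * 34.4
sigma = 2.255 * 34.4
sigma = 77.57 MPa

77.57


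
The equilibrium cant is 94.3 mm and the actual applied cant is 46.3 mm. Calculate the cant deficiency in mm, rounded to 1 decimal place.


Cant deficiency = equilibrium cant - actual cant
CD = 94.3 - 46.3
CD = 48.0 mm

48.0


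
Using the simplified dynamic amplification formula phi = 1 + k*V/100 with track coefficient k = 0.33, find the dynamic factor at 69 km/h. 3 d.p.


phi = 1 + k * V / 100
phi = 1 + 0.33 * 69 / 100
phi = 1 + 0.2277
phi = 1.228

1.228


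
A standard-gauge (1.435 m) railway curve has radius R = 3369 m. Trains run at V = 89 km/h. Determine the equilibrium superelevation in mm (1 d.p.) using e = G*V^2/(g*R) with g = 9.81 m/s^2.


Convert speed: V = 89 / 3.6 = 24.7222 m/s
Apply formula: e = 1.435 * 24.7222^2 / (9.81 * 3369)
e = 1.435 * 611.1883 / 33049.89
e = 0.026537 m = 26.5 mm

26.5


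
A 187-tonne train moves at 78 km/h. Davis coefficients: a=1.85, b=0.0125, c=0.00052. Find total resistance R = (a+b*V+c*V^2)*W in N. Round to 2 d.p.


b*V = 0.0125 * 78 = 0.975
c*V^2 = 0.00052 * 6084 = 3.16368
R_per_t = 1.85 + 0.975 + 3.16368 = 5.98868 N/t
R_total = 5.98868 * 187 = 1119.88 N

1119.88


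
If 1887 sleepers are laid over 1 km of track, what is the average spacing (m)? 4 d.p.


Spacing = 1000 m / number of sleepers
Spacing = 1000 / 1887
Spacing = 0.5299 m

0.5299


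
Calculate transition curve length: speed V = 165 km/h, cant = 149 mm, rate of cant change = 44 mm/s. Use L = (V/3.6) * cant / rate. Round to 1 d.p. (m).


Convert speed: V = 165 / 3.6 = 45.8333 m/s
L = 45.8333 * 149 / 44
L = 6829.1667 / 44
L = 155.2 m

155.2


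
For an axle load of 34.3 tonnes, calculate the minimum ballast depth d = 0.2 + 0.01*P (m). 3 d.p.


d = 0.2 + 0.01 * 34.3
d = 0.2 + 0.343
d = 0.543 m

0.543


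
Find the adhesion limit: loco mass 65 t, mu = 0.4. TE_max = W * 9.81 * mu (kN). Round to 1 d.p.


TE_max = W * g * mu
TE_max = 65 * 9.81 * 0.4
TE_max = 637.65 * 0.4
TE_max = 255.1 kN

255.1


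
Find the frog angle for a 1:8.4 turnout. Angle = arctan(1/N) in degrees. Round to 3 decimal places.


1/N = 1/8.4 = 0.119048
angle = arctan(0.119048) = 0.11849 rad
angle = 0.11849 * 180/pi = 6.789 degrees

6.789


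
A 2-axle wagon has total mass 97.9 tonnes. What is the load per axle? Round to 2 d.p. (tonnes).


Load per axle = total weight / number of axles
Load = 97.9 / 2
Load = 48.95 tonnes

48.95


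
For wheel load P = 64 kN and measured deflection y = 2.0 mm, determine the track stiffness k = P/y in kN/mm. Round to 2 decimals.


Track stiffness k = P / y
k = 64 / 2.0
k = 32.00 kN/mm

32.00


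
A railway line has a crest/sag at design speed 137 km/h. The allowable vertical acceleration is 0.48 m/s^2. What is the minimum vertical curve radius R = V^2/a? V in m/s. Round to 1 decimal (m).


Convert speed: V = 137 / 3.6 = 38.0556 m/s
V^2 = 1448.2253 m^2/s^2
R_v = 1448.2253 / 0.48
R_v = 3017.1 m

3017.1


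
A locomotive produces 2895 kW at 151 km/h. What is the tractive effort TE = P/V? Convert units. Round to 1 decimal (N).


Convert: P = 2895 kW = 2895000 W
V = 151 / 3.6 = 41.9444 m/s
TE = 2895000 / 41.9444
TE = 69019.9 N

69019.9


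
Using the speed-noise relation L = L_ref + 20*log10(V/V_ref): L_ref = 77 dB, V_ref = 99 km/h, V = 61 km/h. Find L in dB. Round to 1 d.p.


V/V_ref = 61 / 99 = 0.616162
log10(0.616162) = -0.210305
20 * -0.210305 = -4.2061
L = 77 + -4.2061 = 72.8 dB

72.8


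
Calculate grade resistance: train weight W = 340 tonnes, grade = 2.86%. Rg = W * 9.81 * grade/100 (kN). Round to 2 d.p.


Rg = W * 9.81 * grade / 100
Rg = 340 * 9.81 * 2.86 / 100
Rg = 3335.4 * 0.0286
Rg = 95.39 kN

95.39


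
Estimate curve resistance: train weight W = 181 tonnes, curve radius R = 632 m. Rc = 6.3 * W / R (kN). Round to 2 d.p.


Rc = 6.3 * W / R
Rc = 6.3 * 181 / 632
Rc = 1140.3 / 632
Rc = 1.80 kN

1.80


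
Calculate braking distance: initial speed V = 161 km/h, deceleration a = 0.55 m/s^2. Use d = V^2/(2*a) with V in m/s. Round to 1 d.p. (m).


Convert speed: V = 161 / 3.6 = 44.7222 m/s
V^2 = 2000.0772
d = 2000.0772 / (2 * 0.55)
d = 2000.0772 / 1.1
d = 1818.3 m

1818.3


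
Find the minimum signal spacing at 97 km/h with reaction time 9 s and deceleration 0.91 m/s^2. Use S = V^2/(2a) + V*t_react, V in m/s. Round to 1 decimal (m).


V = 97 / 3.6 = 26.9444 m/s
Braking distance = 26.9444^2 / (2*0.91) = 398.9028 m
Sighting distance = 26.9444 * 9 = 242.5 m
S = 398.9028 + 242.5 = 641.4 m

641.4


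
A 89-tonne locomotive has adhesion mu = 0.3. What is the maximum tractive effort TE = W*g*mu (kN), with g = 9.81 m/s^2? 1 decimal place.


TE_max = W * g * mu
TE_max = 89 * 9.81 * 0.3
TE_max = 873.09 * 0.3
TE_max = 261.9 kN

261.9


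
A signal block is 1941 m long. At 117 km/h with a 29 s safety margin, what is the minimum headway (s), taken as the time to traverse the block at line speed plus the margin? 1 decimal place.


V = 117 / 3.6 = 32.5 m/s
Block traversal time = 1941 / 32.5 = 59.7231 s
Headway = 59.7231 + 29
Headway = 88.7 s

88.7


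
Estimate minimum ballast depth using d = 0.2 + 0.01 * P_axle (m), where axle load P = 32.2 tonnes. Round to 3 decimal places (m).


d = 0.2 + 0.01 * 32.2
d = 0.2 + 0.322
d = 0.522 m

0.522


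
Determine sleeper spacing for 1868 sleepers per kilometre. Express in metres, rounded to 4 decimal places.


Spacing = 1000 m / number of sleepers
Spacing = 1000 / 1868
Spacing = 0.5353 m

0.5353


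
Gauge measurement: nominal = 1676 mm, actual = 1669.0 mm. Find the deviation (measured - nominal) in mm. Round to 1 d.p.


Deviation = measured - nominal
Deviation = 1669.0 - 1676
Deviation = -7.0 mm

-7.0


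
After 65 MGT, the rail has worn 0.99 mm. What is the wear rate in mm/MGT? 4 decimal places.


Wear rate = total wear / cumulative tonnage
Rate = 0.99 / 65
Rate = 0.0152 mm/MGT

0.0152


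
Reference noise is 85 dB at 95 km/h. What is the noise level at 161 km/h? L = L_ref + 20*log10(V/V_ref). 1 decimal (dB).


V/V_ref = 161 / 95 = 1.694737
log10(1.694737) = 0.229102
20 * 0.229102 = 4.582
L = 85 + 4.582 = 89.6 dB

89.6


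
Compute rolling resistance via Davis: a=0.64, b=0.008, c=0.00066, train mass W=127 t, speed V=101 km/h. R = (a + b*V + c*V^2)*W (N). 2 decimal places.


b*V = 0.008 * 101 = 0.808
c*V^2 = 0.00066 * 10201 = 6.73266
R_per_t = 0.64 + 0.808 + 6.73266 = 8.18066 N/t
R_total = 8.18066 * 127 = 1038.94 N

1038.94


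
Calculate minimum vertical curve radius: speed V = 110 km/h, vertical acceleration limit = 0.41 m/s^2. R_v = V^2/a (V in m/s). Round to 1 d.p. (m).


Convert speed: V = 110 / 3.6 = 30.5556 m/s
V^2 = 933.642 m^2/s^2
R_v = 933.642 / 0.41
R_v = 2277.2 m

2277.2


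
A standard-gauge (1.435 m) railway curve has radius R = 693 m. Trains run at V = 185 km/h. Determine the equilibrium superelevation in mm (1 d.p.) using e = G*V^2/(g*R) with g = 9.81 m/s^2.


Convert speed: V = 185 / 3.6 = 51.3889 m/s
Apply formula: e = 1.435 * 51.3889^2 / (9.81 * 693)
e = 1.435 * 2640.8179 / 6798.33
e = 0.557427 m = 557.4 mm

557.4


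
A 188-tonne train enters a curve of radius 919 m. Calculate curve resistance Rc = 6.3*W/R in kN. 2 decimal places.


Rc = 6.3 * W / R
Rc = 6.3 * 188 / 919
Rc = 1184.4 / 919
Rc = 1.29 kN

1.29


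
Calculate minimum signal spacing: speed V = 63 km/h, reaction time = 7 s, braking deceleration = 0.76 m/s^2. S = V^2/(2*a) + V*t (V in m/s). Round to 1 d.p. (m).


V = 63 / 3.6 = 17.5 m/s
Braking distance = 17.5^2 / (2*0.76) = 201.4803 m
Sighting distance = 17.5 * 7 = 122.5 m
S = 201.4803 + 122.5 = 324.0 m

324.0


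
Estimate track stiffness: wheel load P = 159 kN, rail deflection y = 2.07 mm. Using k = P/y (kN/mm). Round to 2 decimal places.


Track stiffness k = P / y
k = 159 / 2.07
k = 76.81 kN/mm

76.81


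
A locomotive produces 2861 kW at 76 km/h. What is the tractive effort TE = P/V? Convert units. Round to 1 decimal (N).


Convert: P = 2861 kW = 2861000 W
V = 76 / 3.6 = 21.1111 m/s
TE = 2861000 / 21.1111
TE = 135521.1 N

135521.1


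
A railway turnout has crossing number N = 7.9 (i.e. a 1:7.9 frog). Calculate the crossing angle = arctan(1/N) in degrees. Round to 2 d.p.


1/N = 1/7.9 = 0.126582
angle = arctan(0.126582) = 0.125913 rad
angle = 0.125913 * 180/pi = 7.21 degrees

7.21


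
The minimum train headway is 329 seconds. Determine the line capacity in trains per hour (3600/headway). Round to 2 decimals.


Capacity = 3600 / headway
Capacity = 3600 / 329
Capacity = 10.94 trains/hour

10.94


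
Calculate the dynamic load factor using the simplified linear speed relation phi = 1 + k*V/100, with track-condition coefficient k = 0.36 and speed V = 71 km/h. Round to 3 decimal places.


phi = 1 + k * V / 100
phi = 1 + 0.36 * 71 / 100
phi = 1 + 0.2556
phi = 1.256

1.256


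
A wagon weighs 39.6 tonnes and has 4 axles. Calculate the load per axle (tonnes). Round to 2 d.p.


Load per axle = total weight / number of axles
Load = 39.6 / 4
Load = 9.90 tonnes

9.90


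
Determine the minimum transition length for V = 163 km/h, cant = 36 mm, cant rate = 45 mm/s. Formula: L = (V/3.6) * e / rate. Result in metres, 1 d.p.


Convert speed: V = 163 / 3.6 = 45.2778 m/s
L = 45.2778 * 36 / 45
L = 1630.0 / 45
L = 36.2 m

36.2


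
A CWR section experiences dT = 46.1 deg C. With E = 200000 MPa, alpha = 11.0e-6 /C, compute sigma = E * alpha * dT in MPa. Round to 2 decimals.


sigma = E * alpha * dT
sigma = 200000 * 11.0e-6 * 46.1
sigma = 2.2 * 46.1
sigma = 101.42 MPa

101.42


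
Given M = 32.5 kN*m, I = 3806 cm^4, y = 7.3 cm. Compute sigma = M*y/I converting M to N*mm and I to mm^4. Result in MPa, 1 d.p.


Convert units:
M = 32.5 kN*m = 32500000 N*mm
y = 7.3 cm = 73 mm
I = 3806 cm^4 = 38060000 mm^4
sigma = 32500000 * 73 / 38060000
sigma = 62.3 MPa

62.3


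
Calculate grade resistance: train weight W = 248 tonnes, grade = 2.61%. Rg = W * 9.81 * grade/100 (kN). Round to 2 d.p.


Rg = W * 9.81 * grade / 100
Rg = 248 * 9.81 * 2.61 / 100
Rg = 2432.88 * 0.0261
Rg = 63.50 kN

63.50


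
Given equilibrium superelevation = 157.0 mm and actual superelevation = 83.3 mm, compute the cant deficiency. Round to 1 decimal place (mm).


Cant deficiency = equilibrium cant - actual cant
CD = 157.0 - 83.3
CD = 73.7 mm

73.7


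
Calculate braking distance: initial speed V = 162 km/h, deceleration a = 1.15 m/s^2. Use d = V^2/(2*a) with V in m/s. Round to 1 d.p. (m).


Convert speed: V = 162 / 3.6 = 45.0 m/s
V^2 = 2025.0
d = 2025.0 / (2 * 1.15)
d = 2025.0 / 2.3
d = 880.4 m

880.4


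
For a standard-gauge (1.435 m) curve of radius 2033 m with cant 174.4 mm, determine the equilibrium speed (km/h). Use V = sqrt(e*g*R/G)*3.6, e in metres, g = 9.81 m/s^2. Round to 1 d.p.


Convert cant: e = 174.4 mm = 0.1744 m
V_ms = sqrt(0.1744 * 9.81 * 2033 / 1.435)
V_ms = sqrt(2423.823353) = 49.2323 m/s
V = 49.2323 * 3.6 = 177.2 km/h

177.2


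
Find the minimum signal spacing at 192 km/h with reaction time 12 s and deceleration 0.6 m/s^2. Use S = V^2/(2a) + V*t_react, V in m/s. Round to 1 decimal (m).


V = 192 / 3.6 = 53.3333 m/s
Braking distance = 53.3333^2 / (2*0.6) = 2370.3704 m
Sighting distance = 53.3333 * 12 = 640.0 m
S = 2370.3704 + 640.0 = 3010.4 m

3010.4


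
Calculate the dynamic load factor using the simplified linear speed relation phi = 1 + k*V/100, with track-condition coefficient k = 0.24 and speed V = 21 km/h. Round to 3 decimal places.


phi = 1 + k * V / 100
phi = 1 + 0.24 * 21 / 100
phi = 1 + 0.0504
phi = 1.050

1.050


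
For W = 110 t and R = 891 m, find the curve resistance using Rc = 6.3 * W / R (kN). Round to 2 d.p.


Rc = 6.3 * W / R
Rc = 6.3 * 110 / 891
Rc = 693.0 / 891
Rc = 0.78 kN

0.78


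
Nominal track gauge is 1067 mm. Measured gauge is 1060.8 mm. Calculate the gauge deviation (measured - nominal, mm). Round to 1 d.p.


Deviation = measured - nominal
Deviation = 1060.8 - 1067
Deviation = -6.2 mm

-6.2


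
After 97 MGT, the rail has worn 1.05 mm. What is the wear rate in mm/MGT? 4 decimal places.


Wear rate = total wear / cumulative tonnage
Rate = 1.05 / 97
Rate = 0.0108 mm/MGT

0.0108


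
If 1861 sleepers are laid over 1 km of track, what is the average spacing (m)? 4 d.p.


Spacing = 1000 m / number of sleepers
Spacing = 1000 / 1861
Spacing = 0.5373 m

0.5373


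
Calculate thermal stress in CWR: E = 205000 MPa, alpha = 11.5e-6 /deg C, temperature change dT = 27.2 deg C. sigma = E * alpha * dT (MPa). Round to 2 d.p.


sigma = E * alpha * dT
sigma = 205000 * 11.5e-6 * 27.2
sigma = 2.3575 * 27.2
sigma = 64.12 MPa

64.12


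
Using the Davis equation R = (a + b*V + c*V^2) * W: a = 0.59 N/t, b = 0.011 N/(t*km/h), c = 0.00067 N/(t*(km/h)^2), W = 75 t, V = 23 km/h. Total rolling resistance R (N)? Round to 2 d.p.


b*V = 0.011 * 23 = 0.253
c*V^2 = 0.00067 * 529 = 0.35443
R_per_t = 0.59 + 0.253 + 0.35443 = 1.19743 N/t
R_total = 1.19743 * 75 = 89.81 N

89.81


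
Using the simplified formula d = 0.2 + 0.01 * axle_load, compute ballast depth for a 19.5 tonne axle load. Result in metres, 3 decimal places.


d = 0.2 + 0.01 * 19.5
d = 0.2 + 0.195
d = 0.395 m

0.395


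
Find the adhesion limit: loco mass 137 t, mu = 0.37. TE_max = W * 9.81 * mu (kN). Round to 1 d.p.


TE_max = W * g * mu
TE_max = 137 * 9.81 * 0.37
TE_max = 1343.97 * 0.37
TE_max = 497.3 kN

497.3


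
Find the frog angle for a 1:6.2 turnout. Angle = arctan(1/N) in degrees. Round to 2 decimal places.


1/N = 1/6.2 = 0.16129
angle = arctan(0.16129) = 0.159913 rad
angle = 0.159913 * 180/pi = 9.16 degrees

9.16


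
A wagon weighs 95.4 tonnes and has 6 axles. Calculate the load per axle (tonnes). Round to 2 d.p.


Load per axle = total weight / number of axles
Load = 95.4 / 6
Load = 15.90 tonnes

15.90


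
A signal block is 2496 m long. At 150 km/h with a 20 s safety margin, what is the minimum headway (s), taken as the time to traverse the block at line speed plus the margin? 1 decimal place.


V = 150 / 3.6 = 41.6667 m/s
Block traversal time = 2496 / 41.6667 = 59.904 s
Headway = 59.904 + 20
Headway = 79.9 s

79.9


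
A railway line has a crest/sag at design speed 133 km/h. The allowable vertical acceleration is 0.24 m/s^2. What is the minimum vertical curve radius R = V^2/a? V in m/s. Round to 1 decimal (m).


Convert speed: V = 133 / 3.6 = 36.9444 m/s
V^2 = 1364.892 m^2/s^2
R_v = 1364.892 / 0.24
R_v = 5687.0 m

5687.0


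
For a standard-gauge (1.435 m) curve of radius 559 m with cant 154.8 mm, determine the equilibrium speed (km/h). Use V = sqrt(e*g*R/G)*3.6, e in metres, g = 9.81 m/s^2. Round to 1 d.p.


Convert cant: e = 154.8 mm = 0.1548 m
V_ms = sqrt(0.1548 * 9.81 * 559 / 1.435)
V_ms = sqrt(591.561458) = 24.322 m/s
V = 24.322 * 3.6 = 87.6 km/h

87.6


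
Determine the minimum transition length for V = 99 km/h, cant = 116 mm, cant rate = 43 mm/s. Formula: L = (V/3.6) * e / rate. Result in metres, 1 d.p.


Convert speed: V = 99 / 3.6 = 27.5 m/s
L = 27.5 * 116 / 43
L = 3190.0 / 43
L = 74.2 m

74.2


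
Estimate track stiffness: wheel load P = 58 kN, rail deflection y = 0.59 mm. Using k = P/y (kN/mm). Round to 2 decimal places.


Track stiffness k = P / y
k = 58 / 0.59
k = 98.31 kN/mm

98.31


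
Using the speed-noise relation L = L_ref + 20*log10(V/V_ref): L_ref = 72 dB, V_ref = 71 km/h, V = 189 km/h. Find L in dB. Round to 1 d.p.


V/V_ref = 189 / 71 = 2.661972
log10(2.661972) = 0.425203
20 * 0.425203 = 8.5041
L = 72 + 8.5041 = 80.5 dB

80.5


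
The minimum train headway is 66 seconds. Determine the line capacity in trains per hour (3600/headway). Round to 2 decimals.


Capacity = 3600 / headway
Capacity = 3600 / 66
Capacity = 54.55 trains/hour

54.55


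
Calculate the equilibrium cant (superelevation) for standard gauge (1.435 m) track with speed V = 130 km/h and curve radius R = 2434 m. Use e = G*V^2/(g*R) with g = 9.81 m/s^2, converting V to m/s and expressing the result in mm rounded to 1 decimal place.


Convert speed: V = 130 / 3.6 = 36.1111 m/s
Apply formula: e = 1.435 * 36.1111^2 / (9.81 * 2434)
e = 1.435 * 1304.0123 / 23877.54
e = 0.078369 m = 78.4 mm

78.4


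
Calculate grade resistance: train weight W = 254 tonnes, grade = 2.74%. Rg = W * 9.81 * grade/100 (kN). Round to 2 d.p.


Rg = W * 9.81 * grade / 100
Rg = 254 * 9.81 * 2.74 / 100
Rg = 2491.74 * 0.0274
Rg = 68.27 kN

68.27


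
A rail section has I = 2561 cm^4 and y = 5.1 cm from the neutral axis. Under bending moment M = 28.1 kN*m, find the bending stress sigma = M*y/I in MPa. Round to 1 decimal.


Convert units:
M = 28.1 kN*m = 28100000 N*mm
y = 5.1 cm = 51 mm
I = 2561 cm^4 = 25610000 mm^4
sigma = 28100000 * 51 / 25610000
sigma = 56.0 MPa

56.0


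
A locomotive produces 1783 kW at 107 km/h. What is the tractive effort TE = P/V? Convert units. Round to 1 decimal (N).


Convert: P = 1783 kW = 1783000 W
V = 107 / 3.6 = 29.7222 m/s
TE = 1783000 / 29.7222
TE = 59988.8 N

59988.8


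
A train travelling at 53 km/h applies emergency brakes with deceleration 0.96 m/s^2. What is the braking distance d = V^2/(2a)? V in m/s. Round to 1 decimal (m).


Convert speed: V = 53 / 3.6 = 14.7222 m/s
V^2 = 216.7438
d = 216.7438 / (2 * 0.96)
d = 216.7438 / 1.92
d = 112.9 m

112.9


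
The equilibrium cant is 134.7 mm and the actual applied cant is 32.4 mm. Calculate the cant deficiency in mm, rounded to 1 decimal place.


Cant deficiency = equilibrium cant - actual cant
CD = 134.7 - 32.4
CD = 102.3 mm

102.3


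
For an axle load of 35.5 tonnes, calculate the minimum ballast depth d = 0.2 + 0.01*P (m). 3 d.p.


d = 0.2 + 0.01 * 35.5
d = 0.2 + 0.355
d = 0.555 m

0.555


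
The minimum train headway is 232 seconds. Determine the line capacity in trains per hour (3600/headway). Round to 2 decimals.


Capacity = 3600 / headway
Capacity = 3600 / 232
Capacity = 15.52 trains/hour

15.52


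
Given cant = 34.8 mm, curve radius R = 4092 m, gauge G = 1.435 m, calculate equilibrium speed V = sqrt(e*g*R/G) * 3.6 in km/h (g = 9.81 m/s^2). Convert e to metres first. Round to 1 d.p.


Convert cant: e = 34.8 mm = 0.0348 m
V_ms = sqrt(0.0348 * 9.81 * 4092 / 1.435)
V_ms = sqrt(973.491077) = 31.2008 m/s
V = 31.2008 * 3.6 = 112.3 km/h

112.3


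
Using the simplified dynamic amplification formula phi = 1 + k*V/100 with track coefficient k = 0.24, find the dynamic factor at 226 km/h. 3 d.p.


phi = 1 + k * V / 100
phi = 1 + 0.24 * 226 / 100
phi = 1 + 0.5424
phi = 1.542

1.542


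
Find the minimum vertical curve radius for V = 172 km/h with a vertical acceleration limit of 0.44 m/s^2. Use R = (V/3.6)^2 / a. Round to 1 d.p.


Convert speed: V = 172 / 3.6 = 47.7778 m/s
V^2 = 2282.716 m^2/s^2
R_v = 2282.716 / 0.44
R_v = 5188.0 m

5188.0


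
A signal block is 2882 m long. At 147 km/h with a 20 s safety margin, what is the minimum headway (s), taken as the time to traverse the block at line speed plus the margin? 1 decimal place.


V = 147 / 3.6 = 40.8333 m/s
Block traversal time = 2882 / 40.8333 = 70.5796 s
Headway = 70.5796 + 20
Headway = 90.6 s

90.6


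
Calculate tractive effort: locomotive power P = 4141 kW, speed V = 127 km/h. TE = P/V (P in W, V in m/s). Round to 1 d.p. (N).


Convert: P = 4141 kW = 4141000 W
V = 127 / 3.6 = 35.2778 m/s
TE = 4141000 / 35.2778
TE = 117382.7 N

117382.7


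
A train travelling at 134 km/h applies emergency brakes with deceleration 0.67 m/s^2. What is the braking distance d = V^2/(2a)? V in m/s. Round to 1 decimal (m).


Convert speed: V = 134 / 3.6 = 37.2222 m/s
V^2 = 1385.4938
d = 1385.4938 / (2 * 0.67)
d = 1385.4938 / 1.34
d = 1034.0 m

1034.0


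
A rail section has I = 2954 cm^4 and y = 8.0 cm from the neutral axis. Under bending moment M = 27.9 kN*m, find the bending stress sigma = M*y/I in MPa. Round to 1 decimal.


Convert units:
M = 27.9 kN*m = 27900000 N*mm
y = 8.0 cm = 80 mm
I = 2954 cm^4 = 29540000 mm^4
sigma = 27900000 * 80 / 29540000
sigma = 75.6 MPa

75.6
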